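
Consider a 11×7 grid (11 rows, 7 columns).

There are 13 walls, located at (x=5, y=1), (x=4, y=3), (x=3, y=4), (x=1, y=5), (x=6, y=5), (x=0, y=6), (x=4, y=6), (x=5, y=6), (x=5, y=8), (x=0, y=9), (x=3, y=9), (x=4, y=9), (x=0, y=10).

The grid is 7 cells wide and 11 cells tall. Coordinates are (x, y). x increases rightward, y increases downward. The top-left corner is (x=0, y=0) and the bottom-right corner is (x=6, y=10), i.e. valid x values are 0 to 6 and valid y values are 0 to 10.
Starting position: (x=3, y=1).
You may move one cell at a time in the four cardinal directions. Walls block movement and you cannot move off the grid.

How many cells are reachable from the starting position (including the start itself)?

Answer: Reachable cells: 64

Derivation:
BFS flood-fill from (x=3, y=1):
  Distance 0: (x=3, y=1)
  Distance 1: (x=3, y=0), (x=2, y=1), (x=4, y=1), (x=3, y=2)
  Distance 2: (x=2, y=0), (x=4, y=0), (x=1, y=1), (x=2, y=2), (x=4, y=2), (x=3, y=3)
  Distance 3: (x=1, y=0), (x=5, y=0), (x=0, y=1), (x=1, y=2), (x=5, y=2), (x=2, y=3)
  Distance 4: (x=0, y=0), (x=6, y=0), (x=0, y=2), (x=6, y=2), (x=1, y=3), (x=5, y=3), (x=2, y=4)
  Distance 5: (x=6, y=1), (x=0, y=3), (x=6, y=3), (x=1, y=4), (x=5, y=4), (x=2, y=5)
  Distance 6: (x=0, y=4), (x=4, y=4), (x=6, y=4), (x=3, y=5), (x=5, y=5), (x=2, y=6)
  Distance 7: (x=0, y=5), (x=4, y=5), (x=1, y=6), (x=3, y=6), (x=2, y=7)
  Distance 8: (x=1, y=7), (x=3, y=7), (x=2, y=8)
  Distance 9: (x=0, y=7), (x=4, y=7), (x=1, y=8), (x=3, y=8), (x=2, y=9)
  Distance 10: (x=5, y=7), (x=0, y=8), (x=4, y=8), (x=1, y=9), (x=2, y=10)
  Distance 11: (x=6, y=7), (x=1, y=10), (x=3, y=10)
  Distance 12: (x=6, y=6), (x=6, y=8), (x=4, y=10)
  Distance 13: (x=6, y=9), (x=5, y=10)
  Distance 14: (x=5, y=9), (x=6, y=10)
Total reachable: 64 (grid has 64 open cells total)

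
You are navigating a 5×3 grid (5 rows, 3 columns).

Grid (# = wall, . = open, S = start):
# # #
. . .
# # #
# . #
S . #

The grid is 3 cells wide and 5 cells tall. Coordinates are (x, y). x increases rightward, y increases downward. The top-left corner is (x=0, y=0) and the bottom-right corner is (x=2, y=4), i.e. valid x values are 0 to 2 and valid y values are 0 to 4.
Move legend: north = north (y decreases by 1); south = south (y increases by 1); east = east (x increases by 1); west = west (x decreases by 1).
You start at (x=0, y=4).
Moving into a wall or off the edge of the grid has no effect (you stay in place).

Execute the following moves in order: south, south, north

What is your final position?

Start: (x=0, y=4)
  south (south): blocked, stay at (x=0, y=4)
  south (south): blocked, stay at (x=0, y=4)
  north (north): blocked, stay at (x=0, y=4)
Final: (x=0, y=4)

Answer: Final position: (x=0, y=4)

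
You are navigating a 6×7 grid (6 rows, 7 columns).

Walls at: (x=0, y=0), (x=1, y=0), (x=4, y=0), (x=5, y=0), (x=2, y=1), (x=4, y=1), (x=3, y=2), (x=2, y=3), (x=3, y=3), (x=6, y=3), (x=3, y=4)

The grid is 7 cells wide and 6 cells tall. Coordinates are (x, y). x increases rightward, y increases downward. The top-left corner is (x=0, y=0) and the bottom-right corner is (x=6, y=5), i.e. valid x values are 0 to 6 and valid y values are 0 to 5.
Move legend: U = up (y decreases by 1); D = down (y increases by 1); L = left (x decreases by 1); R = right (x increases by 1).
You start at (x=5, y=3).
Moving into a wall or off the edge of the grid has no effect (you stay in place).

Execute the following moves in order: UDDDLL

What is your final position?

Start: (x=5, y=3)
  U (up): (x=5, y=3) -> (x=5, y=2)
  D (down): (x=5, y=2) -> (x=5, y=3)
  D (down): (x=5, y=3) -> (x=5, y=4)
  D (down): (x=5, y=4) -> (x=5, y=5)
  L (left): (x=5, y=5) -> (x=4, y=5)
  L (left): (x=4, y=5) -> (x=3, y=5)
Final: (x=3, y=5)

Answer: Final position: (x=3, y=5)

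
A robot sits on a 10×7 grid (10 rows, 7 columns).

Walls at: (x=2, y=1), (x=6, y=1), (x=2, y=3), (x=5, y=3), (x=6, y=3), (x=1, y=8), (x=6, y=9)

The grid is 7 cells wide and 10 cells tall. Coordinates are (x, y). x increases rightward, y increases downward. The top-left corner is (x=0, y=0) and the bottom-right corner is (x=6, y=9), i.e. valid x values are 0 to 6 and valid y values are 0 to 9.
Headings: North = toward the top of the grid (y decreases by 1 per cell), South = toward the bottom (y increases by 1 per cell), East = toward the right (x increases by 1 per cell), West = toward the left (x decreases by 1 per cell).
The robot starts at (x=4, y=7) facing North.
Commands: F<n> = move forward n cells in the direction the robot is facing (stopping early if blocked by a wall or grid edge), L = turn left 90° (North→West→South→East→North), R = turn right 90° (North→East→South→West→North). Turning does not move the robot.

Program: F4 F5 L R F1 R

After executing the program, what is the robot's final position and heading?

Answer: Final position: (x=4, y=0), facing East

Derivation:
Start: (x=4, y=7), facing North
  F4: move forward 4, now at (x=4, y=3)
  F5: move forward 3/5 (blocked), now at (x=4, y=0)
  L: turn left, now facing West
  R: turn right, now facing North
  F1: move forward 0/1 (blocked), now at (x=4, y=0)
  R: turn right, now facing East
Final: (x=4, y=0), facing East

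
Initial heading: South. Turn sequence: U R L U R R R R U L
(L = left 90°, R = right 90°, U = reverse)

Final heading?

Answer: Final heading: West

Derivation:
Start: South
  U (U-turn (180°)) -> North
  R (right (90° clockwise)) -> East
  L (left (90° counter-clockwise)) -> North
  U (U-turn (180°)) -> South
  R (right (90° clockwise)) -> West
  R (right (90° clockwise)) -> North
  R (right (90° clockwise)) -> East
  R (right (90° clockwise)) -> South
  U (U-turn (180°)) -> North
  L (left (90° counter-clockwise)) -> West
Final: West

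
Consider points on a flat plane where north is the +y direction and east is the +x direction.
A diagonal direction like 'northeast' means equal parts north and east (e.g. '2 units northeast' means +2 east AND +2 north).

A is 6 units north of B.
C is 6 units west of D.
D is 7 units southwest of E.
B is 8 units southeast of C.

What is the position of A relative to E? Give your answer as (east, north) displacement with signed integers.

Place E at the origin (east=0, north=0).
  D is 7 units southwest of E: delta (east=-7, north=-7); D at (east=-7, north=-7).
  C is 6 units west of D: delta (east=-6, north=+0); C at (east=-13, north=-7).
  B is 8 units southeast of C: delta (east=+8, north=-8); B at (east=-5, north=-15).
  A is 6 units north of B: delta (east=+0, north=+6); A at (east=-5, north=-9).
Therefore A relative to E: (east=-5, north=-9).

Answer: A is at (east=-5, north=-9) relative to E.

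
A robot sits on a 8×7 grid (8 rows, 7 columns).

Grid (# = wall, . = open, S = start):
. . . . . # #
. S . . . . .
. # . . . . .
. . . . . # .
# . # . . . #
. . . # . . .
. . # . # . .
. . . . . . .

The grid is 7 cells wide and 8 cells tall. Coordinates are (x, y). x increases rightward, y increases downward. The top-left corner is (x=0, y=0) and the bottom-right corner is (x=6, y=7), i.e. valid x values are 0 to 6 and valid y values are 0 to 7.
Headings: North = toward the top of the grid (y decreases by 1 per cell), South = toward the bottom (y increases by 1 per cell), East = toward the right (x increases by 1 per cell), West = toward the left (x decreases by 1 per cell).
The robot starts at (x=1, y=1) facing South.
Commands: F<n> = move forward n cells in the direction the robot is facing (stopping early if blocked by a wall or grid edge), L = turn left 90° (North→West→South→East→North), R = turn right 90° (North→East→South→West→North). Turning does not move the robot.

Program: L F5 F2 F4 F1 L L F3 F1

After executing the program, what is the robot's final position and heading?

Start: (x=1, y=1), facing South
  L: turn left, now facing East
  F5: move forward 5, now at (x=6, y=1)
  F2: move forward 0/2 (blocked), now at (x=6, y=1)
  F4: move forward 0/4 (blocked), now at (x=6, y=1)
  F1: move forward 0/1 (blocked), now at (x=6, y=1)
  L: turn left, now facing North
  L: turn left, now facing West
  F3: move forward 3, now at (x=3, y=1)
  F1: move forward 1, now at (x=2, y=1)
Final: (x=2, y=1), facing West

Answer: Final position: (x=2, y=1), facing West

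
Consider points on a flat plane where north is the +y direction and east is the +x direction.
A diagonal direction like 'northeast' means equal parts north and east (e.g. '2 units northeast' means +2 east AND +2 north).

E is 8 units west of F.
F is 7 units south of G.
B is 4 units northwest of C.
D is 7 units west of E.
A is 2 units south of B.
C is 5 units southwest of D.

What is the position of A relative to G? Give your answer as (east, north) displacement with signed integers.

Answer: A is at (east=-24, north=-10) relative to G.

Derivation:
Place G at the origin (east=0, north=0).
  F is 7 units south of G: delta (east=+0, north=-7); F at (east=0, north=-7).
  E is 8 units west of F: delta (east=-8, north=+0); E at (east=-8, north=-7).
  D is 7 units west of E: delta (east=-7, north=+0); D at (east=-15, north=-7).
  C is 5 units southwest of D: delta (east=-5, north=-5); C at (east=-20, north=-12).
  B is 4 units northwest of C: delta (east=-4, north=+4); B at (east=-24, north=-8).
  A is 2 units south of B: delta (east=+0, north=-2); A at (east=-24, north=-10).
Therefore A relative to G: (east=-24, north=-10).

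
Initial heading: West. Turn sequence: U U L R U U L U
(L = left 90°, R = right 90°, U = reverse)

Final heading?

Answer: Final heading: North

Derivation:
Start: West
  U (U-turn (180°)) -> East
  U (U-turn (180°)) -> West
  L (left (90° counter-clockwise)) -> South
  R (right (90° clockwise)) -> West
  U (U-turn (180°)) -> East
  U (U-turn (180°)) -> West
  L (left (90° counter-clockwise)) -> South
  U (U-turn (180°)) -> North
Final: North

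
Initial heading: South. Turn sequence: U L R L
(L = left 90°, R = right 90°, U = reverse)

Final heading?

Answer: Final heading: West

Derivation:
Start: South
  U (U-turn (180°)) -> North
  L (left (90° counter-clockwise)) -> West
  R (right (90° clockwise)) -> North
  L (left (90° counter-clockwise)) -> West
Final: West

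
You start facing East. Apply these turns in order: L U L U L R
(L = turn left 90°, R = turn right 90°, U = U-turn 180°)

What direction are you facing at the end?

Start: East
  L (left (90° counter-clockwise)) -> North
  U (U-turn (180°)) -> South
  L (left (90° counter-clockwise)) -> East
  U (U-turn (180°)) -> West
  L (left (90° counter-clockwise)) -> South
  R (right (90° clockwise)) -> West
Final: West

Answer: Final heading: West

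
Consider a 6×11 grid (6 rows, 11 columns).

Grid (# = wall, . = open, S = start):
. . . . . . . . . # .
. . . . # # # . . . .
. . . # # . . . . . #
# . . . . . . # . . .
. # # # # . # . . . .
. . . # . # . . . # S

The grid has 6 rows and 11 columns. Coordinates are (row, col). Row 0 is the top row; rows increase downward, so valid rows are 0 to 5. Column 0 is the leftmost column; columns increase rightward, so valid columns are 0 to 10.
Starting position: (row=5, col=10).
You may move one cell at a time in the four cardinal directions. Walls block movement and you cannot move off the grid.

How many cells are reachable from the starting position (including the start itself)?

Answer: Reachable cells: 44

Derivation:
BFS flood-fill from (row=5, col=10):
  Distance 0: (row=5, col=10)
  Distance 1: (row=4, col=10)
  Distance 2: (row=3, col=10), (row=4, col=9)
  Distance 3: (row=3, col=9), (row=4, col=8)
  Distance 4: (row=2, col=9), (row=3, col=8), (row=4, col=7), (row=5, col=8)
  Distance 5: (row=1, col=9), (row=2, col=8), (row=5, col=7)
  Distance 6: (row=1, col=8), (row=1, col=10), (row=2, col=7), (row=5, col=6)
  Distance 7: (row=0, col=8), (row=0, col=10), (row=1, col=7), (row=2, col=6)
  Distance 8: (row=0, col=7), (row=2, col=5), (row=3, col=6)
  Distance 9: (row=0, col=6), (row=3, col=5)
  Distance 10: (row=0, col=5), (row=3, col=4), (row=4, col=5)
  Distance 11: (row=0, col=4), (row=3, col=3)
  Distance 12: (row=0, col=3), (row=3, col=2)
  Distance 13: (row=0, col=2), (row=1, col=3), (row=2, col=2), (row=3, col=1)
  Distance 14: (row=0, col=1), (row=1, col=2), (row=2, col=1)
  Distance 15: (row=0, col=0), (row=1, col=1), (row=2, col=0)
  Distance 16: (row=1, col=0)
Total reachable: 44 (grid has 49 open cells total)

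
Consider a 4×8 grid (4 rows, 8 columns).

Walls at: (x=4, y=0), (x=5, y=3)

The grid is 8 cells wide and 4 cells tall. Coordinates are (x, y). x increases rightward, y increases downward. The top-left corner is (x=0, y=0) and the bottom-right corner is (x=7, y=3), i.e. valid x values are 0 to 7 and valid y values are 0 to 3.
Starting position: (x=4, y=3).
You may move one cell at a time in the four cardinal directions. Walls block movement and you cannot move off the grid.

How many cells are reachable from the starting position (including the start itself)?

BFS flood-fill from (x=4, y=3):
  Distance 0: (x=4, y=3)
  Distance 1: (x=4, y=2), (x=3, y=3)
  Distance 2: (x=4, y=1), (x=3, y=2), (x=5, y=2), (x=2, y=3)
  Distance 3: (x=3, y=1), (x=5, y=1), (x=2, y=2), (x=6, y=2), (x=1, y=3)
  Distance 4: (x=3, y=0), (x=5, y=0), (x=2, y=1), (x=6, y=1), (x=1, y=2), (x=7, y=2), (x=0, y=3), (x=6, y=3)
  Distance 5: (x=2, y=0), (x=6, y=0), (x=1, y=1), (x=7, y=1), (x=0, y=2), (x=7, y=3)
  Distance 6: (x=1, y=0), (x=7, y=0), (x=0, y=1)
  Distance 7: (x=0, y=0)
Total reachable: 30 (grid has 30 open cells total)

Answer: Reachable cells: 30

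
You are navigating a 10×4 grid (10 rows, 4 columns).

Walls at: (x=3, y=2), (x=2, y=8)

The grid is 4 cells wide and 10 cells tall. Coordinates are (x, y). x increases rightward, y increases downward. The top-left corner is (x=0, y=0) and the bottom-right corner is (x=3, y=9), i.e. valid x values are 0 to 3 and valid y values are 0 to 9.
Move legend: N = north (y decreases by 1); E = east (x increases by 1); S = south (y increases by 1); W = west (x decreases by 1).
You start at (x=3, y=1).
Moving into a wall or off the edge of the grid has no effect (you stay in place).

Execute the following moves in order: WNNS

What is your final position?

Start: (x=3, y=1)
  W (west): (x=3, y=1) -> (x=2, y=1)
  N (north): (x=2, y=1) -> (x=2, y=0)
  N (north): blocked, stay at (x=2, y=0)
  S (south): (x=2, y=0) -> (x=2, y=1)
Final: (x=2, y=1)

Answer: Final position: (x=2, y=1)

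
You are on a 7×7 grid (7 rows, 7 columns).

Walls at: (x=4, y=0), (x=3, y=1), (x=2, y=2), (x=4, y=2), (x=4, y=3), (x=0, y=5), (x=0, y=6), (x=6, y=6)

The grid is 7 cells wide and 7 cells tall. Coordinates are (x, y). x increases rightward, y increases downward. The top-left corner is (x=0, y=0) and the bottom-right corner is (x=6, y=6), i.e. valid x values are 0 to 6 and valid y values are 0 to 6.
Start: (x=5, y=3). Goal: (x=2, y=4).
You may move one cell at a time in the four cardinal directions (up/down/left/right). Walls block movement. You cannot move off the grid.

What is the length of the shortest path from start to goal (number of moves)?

Answer: Shortest path length: 4

Derivation:
BFS from (x=5, y=3) until reaching (x=2, y=4):
  Distance 0: (x=5, y=3)
  Distance 1: (x=5, y=2), (x=6, y=3), (x=5, y=4)
  Distance 2: (x=5, y=1), (x=6, y=2), (x=4, y=4), (x=6, y=4), (x=5, y=5)
  Distance 3: (x=5, y=0), (x=4, y=1), (x=6, y=1), (x=3, y=4), (x=4, y=5), (x=6, y=5), (x=5, y=6)
  Distance 4: (x=6, y=0), (x=3, y=3), (x=2, y=4), (x=3, y=5), (x=4, y=6)  <- goal reached here
One shortest path (4 moves): (x=5, y=3) -> (x=5, y=4) -> (x=4, y=4) -> (x=3, y=4) -> (x=2, y=4)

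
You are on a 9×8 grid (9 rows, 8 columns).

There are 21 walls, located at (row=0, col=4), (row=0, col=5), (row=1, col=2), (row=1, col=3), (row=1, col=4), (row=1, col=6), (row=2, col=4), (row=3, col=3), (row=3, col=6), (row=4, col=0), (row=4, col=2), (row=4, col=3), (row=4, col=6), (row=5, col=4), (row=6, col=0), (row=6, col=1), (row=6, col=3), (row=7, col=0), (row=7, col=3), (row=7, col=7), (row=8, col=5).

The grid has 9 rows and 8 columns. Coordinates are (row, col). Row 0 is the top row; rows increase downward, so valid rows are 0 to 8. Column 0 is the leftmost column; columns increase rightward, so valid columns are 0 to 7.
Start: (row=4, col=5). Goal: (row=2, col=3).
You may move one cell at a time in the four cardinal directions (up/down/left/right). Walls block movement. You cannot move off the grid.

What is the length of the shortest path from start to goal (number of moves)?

BFS from (row=4, col=5) until reaching (row=2, col=3):
  Distance 0: (row=4, col=5)
  Distance 1: (row=3, col=5), (row=4, col=4), (row=5, col=5)
  Distance 2: (row=2, col=5), (row=3, col=4), (row=5, col=6), (row=6, col=5)
  Distance 3: (row=1, col=5), (row=2, col=6), (row=5, col=7), (row=6, col=4), (row=6, col=6), (row=7, col=5)
  Distance 4: (row=2, col=7), (row=4, col=7), (row=6, col=7), (row=7, col=4), (row=7, col=6)
  Distance 5: (row=1, col=7), (row=3, col=7), (row=8, col=4), (row=8, col=6)
  Distance 6: (row=0, col=7), (row=8, col=3), (row=8, col=7)
  Distance 7: (row=0, col=6), (row=8, col=2)
  Distance 8: (row=7, col=2), (row=8, col=1)
  Distance 9: (row=6, col=2), (row=7, col=1), (row=8, col=0)
  Distance 10: (row=5, col=2)
  Distance 11: (row=5, col=1), (row=5, col=3)
  Distance 12: (row=4, col=1), (row=5, col=0)
  Distance 13: (row=3, col=1)
  Distance 14: (row=2, col=1), (row=3, col=0), (row=3, col=2)
  Distance 15: (row=1, col=1), (row=2, col=0), (row=2, col=2)
  Distance 16: (row=0, col=1), (row=1, col=0), (row=2, col=3)  <- goal reached here
One shortest path (16 moves): (row=4, col=5) -> (row=5, col=5) -> (row=6, col=5) -> (row=6, col=4) -> (row=7, col=4) -> (row=8, col=4) -> (row=8, col=3) -> (row=8, col=2) -> (row=7, col=2) -> (row=6, col=2) -> (row=5, col=2) -> (row=5, col=1) -> (row=4, col=1) -> (row=3, col=1) -> (row=3, col=2) -> (row=2, col=2) -> (row=2, col=3)

Answer: Shortest path length: 16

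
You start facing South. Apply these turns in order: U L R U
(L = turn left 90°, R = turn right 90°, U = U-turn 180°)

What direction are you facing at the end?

Answer: Final heading: South

Derivation:
Start: South
  U (U-turn (180°)) -> North
  L (left (90° counter-clockwise)) -> West
  R (right (90° clockwise)) -> North
  U (U-turn (180°)) -> South
Final: South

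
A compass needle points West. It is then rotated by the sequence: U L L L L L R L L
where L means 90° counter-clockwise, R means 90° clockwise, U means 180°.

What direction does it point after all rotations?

Start: West
  U (U-turn (180°)) -> East
  L (left (90° counter-clockwise)) -> North
  L (left (90° counter-clockwise)) -> West
  L (left (90° counter-clockwise)) -> South
  L (left (90° counter-clockwise)) -> East
  L (left (90° counter-clockwise)) -> North
  R (right (90° clockwise)) -> East
  L (left (90° counter-clockwise)) -> North
  L (left (90° counter-clockwise)) -> West
Final: West

Answer: Final heading: West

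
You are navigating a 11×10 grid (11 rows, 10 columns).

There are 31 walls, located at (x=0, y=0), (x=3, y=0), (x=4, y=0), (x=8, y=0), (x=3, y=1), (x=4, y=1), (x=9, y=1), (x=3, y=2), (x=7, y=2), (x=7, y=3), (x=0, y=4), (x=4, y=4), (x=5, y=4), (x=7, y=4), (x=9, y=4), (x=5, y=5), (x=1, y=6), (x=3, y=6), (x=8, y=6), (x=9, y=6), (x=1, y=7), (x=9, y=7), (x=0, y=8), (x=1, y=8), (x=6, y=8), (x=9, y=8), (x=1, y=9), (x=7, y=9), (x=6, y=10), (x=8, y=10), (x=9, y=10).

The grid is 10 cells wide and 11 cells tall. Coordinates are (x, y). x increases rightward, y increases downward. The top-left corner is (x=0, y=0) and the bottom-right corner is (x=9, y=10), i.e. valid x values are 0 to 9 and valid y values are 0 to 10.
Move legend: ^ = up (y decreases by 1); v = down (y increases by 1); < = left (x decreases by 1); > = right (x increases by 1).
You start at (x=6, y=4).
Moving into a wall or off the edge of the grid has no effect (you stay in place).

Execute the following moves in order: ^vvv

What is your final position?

Start: (x=6, y=4)
  ^ (up): (x=6, y=4) -> (x=6, y=3)
  v (down): (x=6, y=3) -> (x=6, y=4)
  v (down): (x=6, y=4) -> (x=6, y=5)
  v (down): (x=6, y=5) -> (x=6, y=6)
Final: (x=6, y=6)

Answer: Final position: (x=6, y=6)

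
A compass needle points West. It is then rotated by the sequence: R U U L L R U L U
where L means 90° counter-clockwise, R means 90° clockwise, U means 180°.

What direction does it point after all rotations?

Answer: Final heading: South

Derivation:
Start: West
  R (right (90° clockwise)) -> North
  U (U-turn (180°)) -> South
  U (U-turn (180°)) -> North
  L (left (90° counter-clockwise)) -> West
  L (left (90° counter-clockwise)) -> South
  R (right (90° clockwise)) -> West
  U (U-turn (180°)) -> East
  L (left (90° counter-clockwise)) -> North
  U (U-turn (180°)) -> South
Final: South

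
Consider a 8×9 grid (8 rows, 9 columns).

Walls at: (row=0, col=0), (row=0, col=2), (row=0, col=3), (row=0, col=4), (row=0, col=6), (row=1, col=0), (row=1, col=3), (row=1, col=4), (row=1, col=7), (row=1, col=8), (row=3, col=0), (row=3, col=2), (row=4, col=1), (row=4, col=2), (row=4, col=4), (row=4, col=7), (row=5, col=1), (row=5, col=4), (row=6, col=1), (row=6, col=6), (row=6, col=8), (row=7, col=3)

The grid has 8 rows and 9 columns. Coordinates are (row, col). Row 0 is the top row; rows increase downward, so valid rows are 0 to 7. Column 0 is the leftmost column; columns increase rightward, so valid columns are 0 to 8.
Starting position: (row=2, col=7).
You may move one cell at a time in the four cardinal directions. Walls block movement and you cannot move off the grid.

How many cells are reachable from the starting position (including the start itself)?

BFS flood-fill from (row=2, col=7):
  Distance 0: (row=2, col=7)
  Distance 1: (row=2, col=6), (row=2, col=8), (row=3, col=7)
  Distance 2: (row=1, col=6), (row=2, col=5), (row=3, col=6), (row=3, col=8)
  Distance 3: (row=1, col=5), (row=2, col=4), (row=3, col=5), (row=4, col=6), (row=4, col=8)
  Distance 4: (row=0, col=5), (row=2, col=3), (row=3, col=4), (row=4, col=5), (row=5, col=6), (row=5, col=8)
  Distance 5: (row=2, col=2), (row=3, col=3), (row=5, col=5), (row=5, col=7)
  Distance 6: (row=1, col=2), (row=2, col=1), (row=4, col=3), (row=6, col=5), (row=6, col=7)
  Distance 7: (row=1, col=1), (row=2, col=0), (row=3, col=1), (row=5, col=3), (row=6, col=4), (row=7, col=5), (row=7, col=7)
  Distance 8: (row=0, col=1), (row=5, col=2), (row=6, col=3), (row=7, col=4), (row=7, col=6), (row=7, col=8)
  Distance 9: (row=6, col=2)
  Distance 10: (row=7, col=2)
  Distance 11: (row=7, col=1)
  Distance 12: (row=7, col=0)
  Distance 13: (row=6, col=0)
  Distance 14: (row=5, col=0)
  Distance 15: (row=4, col=0)
Total reachable: 48 (grid has 50 open cells total)

Answer: Reachable cells: 48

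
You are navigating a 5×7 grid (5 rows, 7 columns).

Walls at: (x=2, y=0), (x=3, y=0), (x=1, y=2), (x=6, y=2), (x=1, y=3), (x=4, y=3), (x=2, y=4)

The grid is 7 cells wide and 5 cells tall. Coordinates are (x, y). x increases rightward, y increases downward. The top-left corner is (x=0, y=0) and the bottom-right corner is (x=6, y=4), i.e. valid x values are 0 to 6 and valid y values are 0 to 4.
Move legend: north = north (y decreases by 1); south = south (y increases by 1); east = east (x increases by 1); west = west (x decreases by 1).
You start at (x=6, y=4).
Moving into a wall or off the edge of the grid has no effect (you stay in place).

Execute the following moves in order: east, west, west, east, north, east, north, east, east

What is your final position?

Answer: Final position: (x=6, y=3)

Derivation:
Start: (x=6, y=4)
  east (east): blocked, stay at (x=6, y=4)
  west (west): (x=6, y=4) -> (x=5, y=4)
  west (west): (x=5, y=4) -> (x=4, y=4)
  east (east): (x=4, y=4) -> (x=5, y=4)
  north (north): (x=5, y=4) -> (x=5, y=3)
  east (east): (x=5, y=3) -> (x=6, y=3)
  north (north): blocked, stay at (x=6, y=3)
  east (east): blocked, stay at (x=6, y=3)
  east (east): blocked, stay at (x=6, y=3)
Final: (x=6, y=3)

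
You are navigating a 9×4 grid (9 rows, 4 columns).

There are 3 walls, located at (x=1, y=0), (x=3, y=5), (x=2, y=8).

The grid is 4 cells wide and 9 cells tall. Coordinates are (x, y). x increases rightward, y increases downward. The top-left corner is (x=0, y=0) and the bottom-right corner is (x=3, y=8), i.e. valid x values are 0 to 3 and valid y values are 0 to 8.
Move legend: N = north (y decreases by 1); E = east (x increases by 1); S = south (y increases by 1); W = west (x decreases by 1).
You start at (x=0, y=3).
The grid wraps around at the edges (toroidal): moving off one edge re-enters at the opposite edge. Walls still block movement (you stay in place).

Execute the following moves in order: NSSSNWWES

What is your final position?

Answer: Final position: (x=3, y=4)

Derivation:
Start: (x=0, y=3)
  N (north): (x=0, y=3) -> (x=0, y=2)
  S (south): (x=0, y=2) -> (x=0, y=3)
  S (south): (x=0, y=3) -> (x=0, y=4)
  S (south): (x=0, y=4) -> (x=0, y=5)
  N (north): (x=0, y=5) -> (x=0, y=4)
  W (west): (x=0, y=4) -> (x=3, y=4)
  W (west): (x=3, y=4) -> (x=2, y=4)
  E (east): (x=2, y=4) -> (x=3, y=4)
  S (south): blocked, stay at (x=3, y=4)
Final: (x=3, y=4)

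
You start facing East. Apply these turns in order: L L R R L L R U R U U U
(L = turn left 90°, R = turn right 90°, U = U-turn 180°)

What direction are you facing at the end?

Start: East
  L (left (90° counter-clockwise)) -> North
  L (left (90° counter-clockwise)) -> West
  R (right (90° clockwise)) -> North
  R (right (90° clockwise)) -> East
  L (left (90° counter-clockwise)) -> North
  L (left (90° counter-clockwise)) -> West
  R (right (90° clockwise)) -> North
  U (U-turn (180°)) -> South
  R (right (90° clockwise)) -> West
  U (U-turn (180°)) -> East
  U (U-turn (180°)) -> West
  U (U-turn (180°)) -> East
Final: East

Answer: Final heading: East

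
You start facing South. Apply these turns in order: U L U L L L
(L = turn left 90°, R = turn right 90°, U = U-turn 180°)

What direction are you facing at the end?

Answer: Final heading: South

Derivation:
Start: South
  U (U-turn (180°)) -> North
  L (left (90° counter-clockwise)) -> West
  U (U-turn (180°)) -> East
  L (left (90° counter-clockwise)) -> North
  L (left (90° counter-clockwise)) -> West
  L (left (90° counter-clockwise)) -> South
Final: South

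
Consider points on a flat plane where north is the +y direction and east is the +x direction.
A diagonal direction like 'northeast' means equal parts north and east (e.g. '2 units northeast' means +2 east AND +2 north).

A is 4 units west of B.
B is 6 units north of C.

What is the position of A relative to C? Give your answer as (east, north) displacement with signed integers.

Place C at the origin (east=0, north=0).
  B is 6 units north of C: delta (east=+0, north=+6); B at (east=0, north=6).
  A is 4 units west of B: delta (east=-4, north=+0); A at (east=-4, north=6).
Therefore A relative to C: (east=-4, north=6).

Answer: A is at (east=-4, north=6) relative to C.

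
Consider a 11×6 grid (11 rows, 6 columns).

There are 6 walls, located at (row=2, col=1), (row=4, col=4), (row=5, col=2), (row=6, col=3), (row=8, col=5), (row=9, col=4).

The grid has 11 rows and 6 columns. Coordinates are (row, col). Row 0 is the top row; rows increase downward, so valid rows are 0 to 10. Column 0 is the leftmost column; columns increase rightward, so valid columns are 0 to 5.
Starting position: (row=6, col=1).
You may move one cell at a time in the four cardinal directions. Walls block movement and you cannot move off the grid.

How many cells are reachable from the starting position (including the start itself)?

BFS flood-fill from (row=6, col=1):
  Distance 0: (row=6, col=1)
  Distance 1: (row=5, col=1), (row=6, col=0), (row=6, col=2), (row=7, col=1)
  Distance 2: (row=4, col=1), (row=5, col=0), (row=7, col=0), (row=7, col=2), (row=8, col=1)
  Distance 3: (row=3, col=1), (row=4, col=0), (row=4, col=2), (row=7, col=3), (row=8, col=0), (row=8, col=2), (row=9, col=1)
  Distance 4: (row=3, col=0), (row=3, col=2), (row=4, col=3), (row=7, col=4), (row=8, col=3), (row=9, col=0), (row=9, col=2), (row=10, col=1)
  Distance 5: (row=2, col=0), (row=2, col=2), (row=3, col=3), (row=5, col=3), (row=6, col=4), (row=7, col=5), (row=8, col=4), (row=9, col=3), (row=10, col=0), (row=10, col=2)
  Distance 6: (row=1, col=0), (row=1, col=2), (row=2, col=3), (row=3, col=4), (row=5, col=4), (row=6, col=5), (row=10, col=3)
  Distance 7: (row=0, col=0), (row=0, col=2), (row=1, col=1), (row=1, col=3), (row=2, col=4), (row=3, col=5), (row=5, col=5), (row=10, col=4)
  Distance 8: (row=0, col=1), (row=0, col=3), (row=1, col=4), (row=2, col=5), (row=4, col=5), (row=10, col=5)
  Distance 9: (row=0, col=4), (row=1, col=5), (row=9, col=5)
  Distance 10: (row=0, col=5)
Total reachable: 60 (grid has 60 open cells total)

Answer: Reachable cells: 60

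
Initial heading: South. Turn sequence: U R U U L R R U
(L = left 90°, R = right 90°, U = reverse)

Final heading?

Answer: Final heading: North

Derivation:
Start: South
  U (U-turn (180°)) -> North
  R (right (90° clockwise)) -> East
  U (U-turn (180°)) -> West
  U (U-turn (180°)) -> East
  L (left (90° counter-clockwise)) -> North
  R (right (90° clockwise)) -> East
  R (right (90° clockwise)) -> South
  U (U-turn (180°)) -> North
Final: North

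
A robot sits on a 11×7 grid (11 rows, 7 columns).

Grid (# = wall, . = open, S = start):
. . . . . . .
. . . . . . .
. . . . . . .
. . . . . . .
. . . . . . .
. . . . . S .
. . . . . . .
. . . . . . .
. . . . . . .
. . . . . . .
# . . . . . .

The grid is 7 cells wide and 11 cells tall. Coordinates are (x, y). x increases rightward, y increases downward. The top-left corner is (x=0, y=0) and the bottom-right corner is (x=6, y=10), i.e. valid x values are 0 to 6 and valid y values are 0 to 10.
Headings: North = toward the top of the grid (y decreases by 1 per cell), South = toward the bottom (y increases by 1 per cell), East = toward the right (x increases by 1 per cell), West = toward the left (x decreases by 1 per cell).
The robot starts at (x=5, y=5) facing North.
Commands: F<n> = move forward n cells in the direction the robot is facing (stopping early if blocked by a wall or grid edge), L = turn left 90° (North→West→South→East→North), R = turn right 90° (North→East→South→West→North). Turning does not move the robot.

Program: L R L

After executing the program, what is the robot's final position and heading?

Start: (x=5, y=5), facing North
  L: turn left, now facing West
  R: turn right, now facing North
  L: turn left, now facing West
Final: (x=5, y=5), facing West

Answer: Final position: (x=5, y=5), facing West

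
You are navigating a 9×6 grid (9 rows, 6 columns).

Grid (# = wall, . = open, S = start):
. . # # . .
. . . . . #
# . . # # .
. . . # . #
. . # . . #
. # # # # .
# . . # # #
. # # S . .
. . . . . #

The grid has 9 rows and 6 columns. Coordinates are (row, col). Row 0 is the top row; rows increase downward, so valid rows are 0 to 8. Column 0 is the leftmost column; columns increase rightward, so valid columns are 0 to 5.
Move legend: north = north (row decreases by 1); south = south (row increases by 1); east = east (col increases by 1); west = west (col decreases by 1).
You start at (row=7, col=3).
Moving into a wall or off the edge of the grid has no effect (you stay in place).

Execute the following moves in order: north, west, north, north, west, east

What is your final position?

Start: (row=7, col=3)
  north (north): blocked, stay at (row=7, col=3)
  west (west): blocked, stay at (row=7, col=3)
  north (north): blocked, stay at (row=7, col=3)
  north (north): blocked, stay at (row=7, col=3)
  west (west): blocked, stay at (row=7, col=3)
  east (east): (row=7, col=3) -> (row=7, col=4)
Final: (row=7, col=4)

Answer: Final position: (row=7, col=4)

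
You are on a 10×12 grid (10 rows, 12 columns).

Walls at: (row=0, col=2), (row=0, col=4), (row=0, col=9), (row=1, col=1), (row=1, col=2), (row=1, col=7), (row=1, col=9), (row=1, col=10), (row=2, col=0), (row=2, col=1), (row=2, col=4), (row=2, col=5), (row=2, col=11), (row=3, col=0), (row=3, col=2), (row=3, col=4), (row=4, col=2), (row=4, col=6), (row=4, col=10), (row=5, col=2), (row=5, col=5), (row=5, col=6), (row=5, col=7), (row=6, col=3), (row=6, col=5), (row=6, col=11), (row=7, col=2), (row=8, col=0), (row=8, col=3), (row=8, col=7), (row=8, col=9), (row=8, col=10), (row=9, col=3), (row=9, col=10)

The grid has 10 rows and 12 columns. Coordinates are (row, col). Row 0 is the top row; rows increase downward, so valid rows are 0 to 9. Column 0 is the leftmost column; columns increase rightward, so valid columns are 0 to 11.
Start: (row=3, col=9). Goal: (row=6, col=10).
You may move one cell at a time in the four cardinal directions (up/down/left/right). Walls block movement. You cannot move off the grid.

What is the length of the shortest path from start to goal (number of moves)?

BFS from (row=3, col=9) until reaching (row=6, col=10):
  Distance 0: (row=3, col=9)
  Distance 1: (row=2, col=9), (row=3, col=8), (row=3, col=10), (row=4, col=9)
  Distance 2: (row=2, col=8), (row=2, col=10), (row=3, col=7), (row=3, col=11), (row=4, col=8), (row=5, col=9)
  Distance 3: (row=1, col=8), (row=2, col=7), (row=3, col=6), (row=4, col=7), (row=4, col=11), (row=5, col=8), (row=5, col=10), (row=6, col=9)
  Distance 4: (row=0, col=8), (row=2, col=6), (row=3, col=5), (row=5, col=11), (row=6, col=8), (row=6, col=10), (row=7, col=9)  <- goal reached here
One shortest path (4 moves): (row=3, col=9) -> (row=4, col=9) -> (row=5, col=9) -> (row=5, col=10) -> (row=6, col=10)

Answer: Shortest path length: 4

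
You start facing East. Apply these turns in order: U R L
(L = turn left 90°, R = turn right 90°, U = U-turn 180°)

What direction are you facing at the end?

Answer: Final heading: West

Derivation:
Start: East
  U (U-turn (180°)) -> West
  R (right (90° clockwise)) -> North
  L (left (90° counter-clockwise)) -> West
Final: West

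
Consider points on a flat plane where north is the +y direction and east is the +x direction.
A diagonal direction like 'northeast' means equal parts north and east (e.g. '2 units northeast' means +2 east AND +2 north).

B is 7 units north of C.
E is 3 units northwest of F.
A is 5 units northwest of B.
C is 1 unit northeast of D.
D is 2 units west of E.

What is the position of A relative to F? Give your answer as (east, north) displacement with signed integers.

Answer: A is at (east=-9, north=16) relative to F.

Derivation:
Place F at the origin (east=0, north=0).
  E is 3 units northwest of F: delta (east=-3, north=+3); E at (east=-3, north=3).
  D is 2 units west of E: delta (east=-2, north=+0); D at (east=-5, north=3).
  C is 1 unit northeast of D: delta (east=+1, north=+1); C at (east=-4, north=4).
  B is 7 units north of C: delta (east=+0, north=+7); B at (east=-4, north=11).
  A is 5 units northwest of B: delta (east=-5, north=+5); A at (east=-9, north=16).
Therefore A relative to F: (east=-9, north=16).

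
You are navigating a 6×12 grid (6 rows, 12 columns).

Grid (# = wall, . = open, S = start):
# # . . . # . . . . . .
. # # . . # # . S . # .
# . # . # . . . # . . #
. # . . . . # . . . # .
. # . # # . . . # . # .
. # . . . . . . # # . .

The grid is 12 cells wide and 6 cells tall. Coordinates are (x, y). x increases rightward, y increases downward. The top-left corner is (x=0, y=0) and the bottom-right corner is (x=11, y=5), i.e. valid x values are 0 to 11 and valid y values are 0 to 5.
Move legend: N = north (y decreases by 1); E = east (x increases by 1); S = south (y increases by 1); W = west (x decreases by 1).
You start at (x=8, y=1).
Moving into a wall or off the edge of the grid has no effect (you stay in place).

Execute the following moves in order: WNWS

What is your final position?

Start: (x=8, y=1)
  W (west): (x=8, y=1) -> (x=7, y=1)
  N (north): (x=7, y=1) -> (x=7, y=0)
  W (west): (x=7, y=0) -> (x=6, y=0)
  S (south): blocked, stay at (x=6, y=0)
Final: (x=6, y=0)

Answer: Final position: (x=6, y=0)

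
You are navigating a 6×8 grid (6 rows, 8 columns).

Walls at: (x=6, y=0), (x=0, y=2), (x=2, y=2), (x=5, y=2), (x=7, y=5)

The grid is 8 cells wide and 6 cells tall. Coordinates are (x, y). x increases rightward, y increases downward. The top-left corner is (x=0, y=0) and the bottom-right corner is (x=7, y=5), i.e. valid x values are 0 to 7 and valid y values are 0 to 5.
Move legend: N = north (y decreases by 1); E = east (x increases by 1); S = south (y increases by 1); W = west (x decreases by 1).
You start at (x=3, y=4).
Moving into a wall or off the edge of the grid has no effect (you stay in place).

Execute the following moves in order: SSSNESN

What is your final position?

Start: (x=3, y=4)
  S (south): (x=3, y=4) -> (x=3, y=5)
  S (south): blocked, stay at (x=3, y=5)
  S (south): blocked, stay at (x=3, y=5)
  N (north): (x=3, y=5) -> (x=3, y=4)
  E (east): (x=3, y=4) -> (x=4, y=4)
  S (south): (x=4, y=4) -> (x=4, y=5)
  N (north): (x=4, y=5) -> (x=4, y=4)
Final: (x=4, y=4)

Answer: Final position: (x=4, y=4)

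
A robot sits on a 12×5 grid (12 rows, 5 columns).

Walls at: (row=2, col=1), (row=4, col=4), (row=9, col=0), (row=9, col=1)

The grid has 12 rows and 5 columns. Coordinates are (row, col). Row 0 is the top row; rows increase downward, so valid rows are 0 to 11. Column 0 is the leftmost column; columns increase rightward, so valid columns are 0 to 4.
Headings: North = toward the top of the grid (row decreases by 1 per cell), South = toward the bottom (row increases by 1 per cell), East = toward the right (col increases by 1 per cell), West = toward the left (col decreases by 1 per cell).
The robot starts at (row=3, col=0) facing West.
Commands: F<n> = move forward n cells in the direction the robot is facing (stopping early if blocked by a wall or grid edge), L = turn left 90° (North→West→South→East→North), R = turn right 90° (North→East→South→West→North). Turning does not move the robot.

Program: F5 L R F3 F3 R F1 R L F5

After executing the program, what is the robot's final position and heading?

Answer: Final position: (row=0, col=0), facing North

Derivation:
Start: (row=3, col=0), facing West
  F5: move forward 0/5 (blocked), now at (row=3, col=0)
  L: turn left, now facing South
  R: turn right, now facing West
  F3: move forward 0/3 (blocked), now at (row=3, col=0)
  F3: move forward 0/3 (blocked), now at (row=3, col=0)
  R: turn right, now facing North
  F1: move forward 1, now at (row=2, col=0)
  R: turn right, now facing East
  L: turn left, now facing North
  F5: move forward 2/5 (blocked), now at (row=0, col=0)
Final: (row=0, col=0), facing North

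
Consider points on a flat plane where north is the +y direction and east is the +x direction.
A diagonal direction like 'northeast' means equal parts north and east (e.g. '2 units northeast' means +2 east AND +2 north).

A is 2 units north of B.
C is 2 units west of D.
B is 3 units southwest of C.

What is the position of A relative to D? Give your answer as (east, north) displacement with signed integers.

Place D at the origin (east=0, north=0).
  C is 2 units west of D: delta (east=-2, north=+0); C at (east=-2, north=0).
  B is 3 units southwest of C: delta (east=-3, north=-3); B at (east=-5, north=-3).
  A is 2 units north of B: delta (east=+0, north=+2); A at (east=-5, north=-1).
Therefore A relative to D: (east=-5, north=-1).

Answer: A is at (east=-5, north=-1) relative to D.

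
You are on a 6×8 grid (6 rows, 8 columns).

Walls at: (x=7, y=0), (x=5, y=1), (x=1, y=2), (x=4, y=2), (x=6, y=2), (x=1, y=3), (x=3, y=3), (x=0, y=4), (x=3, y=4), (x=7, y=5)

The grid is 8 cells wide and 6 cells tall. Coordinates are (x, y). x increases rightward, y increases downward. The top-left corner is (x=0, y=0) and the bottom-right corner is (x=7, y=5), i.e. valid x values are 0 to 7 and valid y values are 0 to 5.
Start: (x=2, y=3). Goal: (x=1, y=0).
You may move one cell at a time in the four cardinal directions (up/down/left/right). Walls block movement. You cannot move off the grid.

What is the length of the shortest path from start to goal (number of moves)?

BFS from (x=2, y=3) until reaching (x=1, y=0):
  Distance 0: (x=2, y=3)
  Distance 1: (x=2, y=2), (x=2, y=4)
  Distance 2: (x=2, y=1), (x=3, y=2), (x=1, y=4), (x=2, y=5)
  Distance 3: (x=2, y=0), (x=1, y=1), (x=3, y=1), (x=1, y=5), (x=3, y=5)
  Distance 4: (x=1, y=0), (x=3, y=0), (x=0, y=1), (x=4, y=1), (x=0, y=5), (x=4, y=5)  <- goal reached here
One shortest path (4 moves): (x=2, y=3) -> (x=2, y=2) -> (x=2, y=1) -> (x=1, y=1) -> (x=1, y=0)

Answer: Shortest path length: 4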